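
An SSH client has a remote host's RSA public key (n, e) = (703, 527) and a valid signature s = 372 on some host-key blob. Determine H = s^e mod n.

634

s^2 ≡ 372^2 = 138384 ≡ 596
s^4 ≡ 596^2 = 355216 ≡ 201
s^8 ≡ 201^2 = 40401 ≡ 330
s^16 ≡ 330^2 = 108900 ≡ 638
s^32 ≡ 638^2 = 407044 ≡ 7
s^64 ≡ 7^2 = 49
s^128 ≡ 49^2 = 2401 ≡ 292
s^256 ≡ 292^2 = 85264 ≡ 201
s^512 ≡ 201^2 = 40401 ≡ 330
527 = 512 + 8 + 4 + 2 + 1, so s^527 ≡ 330·330·201·596·372 ≡ 634 (mod 703)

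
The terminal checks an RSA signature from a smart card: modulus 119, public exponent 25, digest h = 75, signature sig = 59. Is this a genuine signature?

sig^2 ≡ 59^2 = 3481 ≡ 30
sig^4 ≡ 30^2 = 900 ≡ 67
sig^8 ≡ 67^2 = 4489 ≡ 86
sig^16 ≡ 86^2 = 7396 ≡ 18
25 = 16 + 8 + 1, so sig^25 ≡ 18·86·59 ≡ 59 (mod 119)
sig^25 mod 119 = 59, but h = 75.

forged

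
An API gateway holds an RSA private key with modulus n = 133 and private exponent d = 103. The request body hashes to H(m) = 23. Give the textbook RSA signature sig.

Squares mod 133: (H(m))^1≡23, (H(m))^2≡130, (H(m))^4≡9, (H(m))^8≡81, (H(m))^16≡44, (H(m))^32≡74, (H(m))^64≡23
103 = 64 + 32 + 4 + 2 + 1, so (H(m))^103 ≡ 23·74·9·130·23 ≡ 9 (mod 133)

9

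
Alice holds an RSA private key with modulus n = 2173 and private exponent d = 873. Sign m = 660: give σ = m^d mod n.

1212

Squares mod 2173: m^1≡660, m^2≡1000, m^4≡420, m^8≡387, m^16≡2005, m^32≡2148, m^64≡625, m^128≡1658, m^256≡119, m^512≡1123
873 = 512 + 256 + 64 + 32 + 8 + 1, so m^873 ≡ 1123·119·625·2148·387·660 ≡ 1212 (mod 2173)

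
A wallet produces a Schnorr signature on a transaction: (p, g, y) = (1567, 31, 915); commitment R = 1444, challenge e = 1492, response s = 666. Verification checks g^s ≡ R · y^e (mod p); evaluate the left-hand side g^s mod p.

1492

31^666 mod 1567 = 1492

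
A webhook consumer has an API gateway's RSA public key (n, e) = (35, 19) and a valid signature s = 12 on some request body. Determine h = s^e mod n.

s^2 ≡ 12^2 = 144 ≡ 4
s^4 ≡ 4^2 = 16
s^8 ≡ 16^2 = 256 ≡ 11
s^16 ≡ 11^2 = 121 ≡ 16
19 = 16 + 2 + 1, so s^19 ≡ 16·4·12 ≡ 33 (mod 35)

33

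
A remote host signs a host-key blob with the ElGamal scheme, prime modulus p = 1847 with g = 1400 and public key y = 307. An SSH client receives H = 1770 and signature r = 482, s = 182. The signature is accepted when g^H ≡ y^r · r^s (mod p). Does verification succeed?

Left side g^H mod p:
1400^1770 mod 1847 = 1066
Right side y^r · r^s mod p:
307^482 mod 1847 = 1235
482^182 mod 1847 = 1634
1235·1634 = 2017990 ≡ 1066 (mod 1847)
1066 ≡ 1066 (mod 1847), so the signature is genuine.

passes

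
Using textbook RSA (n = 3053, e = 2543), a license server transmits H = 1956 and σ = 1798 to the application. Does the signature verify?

Squares mod 3053: σ^1≡1798, σ^2≡2730, σ^4≡527, σ^8≡2959, σ^16≡2730, σ^32≡527, σ^64≡2959, σ^128≡2730, σ^256≡527, σ^512≡2959, σ^1024≡2730, σ^2048≡527
2543 = 2048 + 256 + 128 + 64 + 32 + 8 + 4 + 2 + 1, so σ^2543 ≡ 527·527·2730·2959·527·2959·527·2730·1798 ≡ 1956 (mod 3053)
σ^2543 mod 3053 = 1956 matches H.

verifies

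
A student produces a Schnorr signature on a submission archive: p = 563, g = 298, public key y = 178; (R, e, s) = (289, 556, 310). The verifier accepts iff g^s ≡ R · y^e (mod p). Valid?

no

g^s mod p:
298^2 = 88804 ≡ 413
298^4 ≡ 413^2 = 170569 ≡ 543
298^8 ≡ 543^2 = 294849 ≡ 400
298^16 ≡ 400^2 = 160000 ≡ 108
298^32 ≡ 108^2 = 11664 ≡ 404
298^64 ≡ 404^2 = 163216 ≡ 509
298^128 ≡ 509^2 = 259081 ≡ 101
298^256 ≡ 101^2 = 10201 ≡ 67
310 = 256 + 32 + 16 + 4 + 2, so 298^310 ≡ 67·404·108·543·413 ≡ 277 (mod 563)
R · y^e mod p:
178^2 = 31684 ≡ 156
178^4 ≡ 156^2 = 24336 ≡ 127
178^8 ≡ 127^2 = 16129 ≡ 365
178^16 ≡ 365^2 = 133225 ≡ 357
178^32 ≡ 357^2 = 127449 ≡ 211
178^64 ≡ 211^2 = 44521 ≡ 44
178^128 ≡ 44^2 = 1936 ≡ 247
178^256 ≡ 247^2 = 61009 ≡ 205
178^512 ≡ 205^2 = 42025 ≡ 363
556 = 512 + 32 + 8 + 4, so 178^556 ≡ 363·211·365·127 ≡ 221 (mod 563)
289·221 = 63869 ≡ 250 (mod 563)
277 ≠ 250; the check fails.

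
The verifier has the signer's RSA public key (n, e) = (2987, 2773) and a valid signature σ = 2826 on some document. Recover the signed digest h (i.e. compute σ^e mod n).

477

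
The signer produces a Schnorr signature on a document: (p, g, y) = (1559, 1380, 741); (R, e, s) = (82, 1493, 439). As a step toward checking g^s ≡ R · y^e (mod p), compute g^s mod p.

1159

1380^2 = 1904400 ≡ 861
1380^4 ≡ 861^2 = 741321 ≡ 796
1380^8 ≡ 796^2 = 633616 ≡ 662
1380^16 ≡ 662^2 = 438244 ≡ 165
1380^32 ≡ 165^2 = 27225 ≡ 722
1380^64 ≡ 722^2 = 521284 ≡ 578
1380^128 ≡ 578^2 = 334084 ≡ 458
1380^256 ≡ 458^2 = 209764 ≡ 858
439 = 256 + 128 + 32 + 16 + 4 + 2 + 1, so 1380^439 ≡ 858·458·722·165·796·861·1380 ≡ 1159 (mod 1559)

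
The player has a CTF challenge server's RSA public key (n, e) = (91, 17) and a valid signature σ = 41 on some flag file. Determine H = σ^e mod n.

Squares mod 91: σ^1≡41, σ^2≡43, σ^4≡29, σ^8≡22, σ^16≡29
17 = 16 + 1, so σ^17 ≡ 29·41 ≡ 6 (mod 91)

6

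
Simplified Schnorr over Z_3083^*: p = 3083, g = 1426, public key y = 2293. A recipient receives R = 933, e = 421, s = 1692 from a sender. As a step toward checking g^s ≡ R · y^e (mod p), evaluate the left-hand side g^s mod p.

1426^2 = 2033476 ≡ 1779
1426^4 ≡ 1779^2 = 3164841 ≡ 1683
1426^8 ≡ 1683^2 = 2832489 ≡ 2295
1426^16 ≡ 2295^2 = 5267025 ≡ 1261
1426^32 ≡ 1261^2 = 1590121 ≡ 2376
1426^64 ≡ 2376^2 = 5645376 ≡ 403
1426^128 ≡ 403^2 = 162409 ≡ 2093
1426^256 ≡ 2093^2 = 4380649 ≡ 2789
1426^512 ≡ 2789^2 = 7778521 ≡ 112
1426^1024 ≡ 112^2 = 12544 ≡ 212
1692 = 1024 + 512 + 128 + 16 + 8 + 4, so 1426^1692 ≡ 212·112·2093·1261·2295·1683 ≡ 587 (mod 3083)

587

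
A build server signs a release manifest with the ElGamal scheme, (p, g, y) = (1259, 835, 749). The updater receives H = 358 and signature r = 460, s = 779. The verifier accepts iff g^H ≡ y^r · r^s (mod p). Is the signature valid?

Left side g^H mod p:
835^2 = 697225 ≡ 998
835^4 ≡ 998^2 = 996004 ≡ 135
835^8 ≡ 135^2 = 18225 ≡ 599
835^16 ≡ 599^2 = 358801 ≡ 1245
835^32 ≡ 1245^2 = 1550025 ≡ 196
835^64 ≡ 196^2 = 38416 ≡ 646
835^128 ≡ 646^2 = 417316 ≡ 587
835^256 ≡ 587^2 = 344569 ≡ 862
358 = 256 + 64 + 32 + 4 + 2, so 835^358 ≡ 862·646·196·135·998 ≡ 1017 (mod 1259)
Right side y^r · r^s mod p:
749^2 = 561001 ≡ 746
749^4 ≡ 746^2 = 556516 ≡ 38
749^8 ≡ 38^2 = 1444 ≡ 185
749^16 ≡ 185^2 = 34225 ≡ 232
749^32 ≡ 232^2 = 53824 ≡ 946
749^64 ≡ 946^2 = 894916 ≡ 1026
749^128 ≡ 1026^2 = 1052676 ≡ 152
749^256 ≡ 152^2 = 23104 ≡ 442
460 = 256 + 128 + 64 + 8 + 4, so 749^460 ≡ 442·152·1026·185·38 ≡ 941 (mod 1259)
460^2 = 211600 ≡ 88
460^4 ≡ 88^2 = 7744 ≡ 190
460^8 ≡ 190^2 = 36100 ≡ 848
460^16 ≡ 848^2 = 719104 ≡ 215
460^32 ≡ 215^2 = 46225 ≡ 901
460^64 ≡ 901^2 = 811801 ≡ 1005
460^128 ≡ 1005^2 = 1010025 ≡ 307
460^256 ≡ 307^2 = 94249 ≡ 1083
460^512 ≡ 1083^2 = 1172889 ≡ 760
779 = 512 + 256 + 8 + 2 + 1, so 460^779 ≡ 760·1083·848·88·460 ≡ 711 (mod 1259)
941·711 = 669051 ≡ 522 (mod 1259)
1017 ≠ 522, so verification fails.

invalid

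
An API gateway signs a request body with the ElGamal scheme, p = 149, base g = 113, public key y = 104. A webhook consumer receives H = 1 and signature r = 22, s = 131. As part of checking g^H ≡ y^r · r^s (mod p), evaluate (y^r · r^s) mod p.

113

104^22 mod 149 = 33
22^131 mod 149 = 26
y^r · r^s ≡ 33·26 = 858 ≡ 113 (mod 149)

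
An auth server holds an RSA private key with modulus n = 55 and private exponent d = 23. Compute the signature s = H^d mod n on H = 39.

H^23 mod 55 = 29

29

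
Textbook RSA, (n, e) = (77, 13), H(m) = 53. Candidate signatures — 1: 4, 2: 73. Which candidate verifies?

Candidate 1: 4^2 = 16; 4^4 ≡ 16^2 = 256 ≡ 25; 4^8 ≡ 25^2 = 625 ≡ 9; 13 = 8 + 4 + 1, so 4^13 ≡ 9·25·4 ≡ 53 (mod 77)
  → matches H(m) = 53
Candidate 2: 73^2 = 5329 ≡ 16; 73^4 ≡ 16^2 = 256 ≡ 25; 73^8 ≡ 25^2 = 625 ≡ 9; 13 = 8 + 4 + 1, so 73^13 ≡ 9·25·73 ≡ 24 (mod 77)

1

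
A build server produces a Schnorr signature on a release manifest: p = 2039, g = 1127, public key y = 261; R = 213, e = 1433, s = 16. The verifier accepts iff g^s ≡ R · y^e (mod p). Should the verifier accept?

accept

g^s mod p:
1127^2 = 1270129 ≡ 1871
1127^4 ≡ 1871^2 = 3500641 ≡ 1717
1127^8 ≡ 1717^2 = 2948089 ≡ 1734
1127^16 ≡ 1734^2 = 3006756 ≡ 1270
R · y^e mod p:
261^2 = 68121 ≡ 834
261^4 ≡ 834^2 = 695556 ≡ 257
261^8 ≡ 257^2 = 66049 ≡ 801
261^16 ≡ 801^2 = 641601 ≡ 1355
261^32 ≡ 1355^2 = 1836025 ≡ 925
261^64 ≡ 925^2 = 855625 ≡ 1284
261^128 ≡ 1284^2 = 1648656 ≡ 1144
261^256 ≡ 1144^2 = 1308736 ≡ 1737
261^512 ≡ 1737^2 = 3017169 ≡ 1488
261^1024 ≡ 1488^2 = 2214144 ≡ 1829
1433 = 1024 + 256 + 128 + 16 + 8 + 1, so 261^1433 ≡ 1829·1737·1144·1355·801·261 ≡ 274 (mod 2039)
213·274 = 58362 ≡ 1270 (mod 2039)
1270 ≡ 1270 (mod 2039); signature holds.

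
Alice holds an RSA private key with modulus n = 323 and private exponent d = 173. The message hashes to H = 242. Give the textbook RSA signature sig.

89

H^2 ≡ 242^2 = 58564 ≡ 101
H^4 ≡ 101^2 = 10201 ≡ 188
H^8 ≡ 188^2 = 35344 ≡ 137
H^16 ≡ 137^2 = 18769 ≡ 35
H^32 ≡ 35^2 = 1225 ≡ 256
H^64 ≡ 256^2 = 65536 ≡ 290
H^128 ≡ 290^2 = 84100 ≡ 120
173 = 128 + 32 + 8 + 4 + 1, so H^173 ≡ 120·256·137·188·242 ≡ 89 (mod 323)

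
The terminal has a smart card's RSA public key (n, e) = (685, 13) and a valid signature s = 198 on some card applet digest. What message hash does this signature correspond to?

678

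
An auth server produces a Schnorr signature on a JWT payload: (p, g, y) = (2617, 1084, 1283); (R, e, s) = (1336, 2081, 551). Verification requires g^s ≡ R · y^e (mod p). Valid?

g^s mod p:
1084^2 = 1175056 ≡ 23
1084^4 ≡ 23^2 = 529
1084^8 ≡ 529^2 = 279841 ≡ 2439
1084^16 ≡ 2439^2 = 5948721 ≡ 280
1084^32 ≡ 280^2 = 78400 ≡ 2507
1084^64 ≡ 2507^2 = 6285049 ≡ 1632
1084^128 ≡ 1632^2 = 2663424 ≡ 1935
1084^256 ≡ 1935^2 = 3744225 ≡ 1915
1084^512 ≡ 1915^2 = 3667225 ≡ 808
551 = 512 + 32 + 4 + 2 + 1, so 1084^551 ≡ 808·2507·529·23·1084 ≡ 1529 (mod 2617)
R · y^e mod p:
1283^2 = 1646089 ≡ 2613
1283^4 ≡ 2613^2 = 6827769 ≡ 16
1283^8 ≡ 16^2 = 256
1283^16 ≡ 256^2 = 65536 ≡ 111
1283^32 ≡ 111^2 = 12321 ≡ 1853
1283^64 ≡ 1853^2 = 3433609 ≡ 105
1283^128 ≡ 105^2 = 11025 ≡ 557
1283^256 ≡ 557^2 = 310249 ≡ 1443
1283^512 ≡ 1443^2 = 2082249 ≡ 1734
1283^1024 ≡ 1734^2 = 3006756 ≡ 2440
1283^2048 ≡ 2440^2 = 5953600 ≡ 2542
2081 = 2048 + 32 + 1, so 1283^2081 ≡ 2542·1853·1283 ≡ 1753 (mod 2617)
1336·1753 = 2342008 ≡ 2410 (mod 2617)
1529 ≠ 2410; the check fails.

no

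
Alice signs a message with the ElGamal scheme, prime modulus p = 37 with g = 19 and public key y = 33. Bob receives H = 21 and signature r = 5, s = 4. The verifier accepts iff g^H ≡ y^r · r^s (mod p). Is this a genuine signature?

Left side g^H mod p:
19^2 = 361 ≡ 28
19^4 ≡ 28^2 = 784 ≡ 7
19^8 ≡ 7^2 = 49 ≡ 12
19^16 ≡ 12^2 = 144 ≡ 33
21 = 16 + 4 + 1, so 19^21 ≡ 33·7·19 ≡ 23 (mod 37)
Right side y^r · r^s mod p:
33^2 = 1089 ≡ 16
33^4 ≡ 16^2 = 256 ≡ 34
5 = 4 + 1, so 33^5 ≡ 34·33 ≡ 12 (mod 37)
5^2 = 25
5^4 ≡ 25^2 = 625 ≡ 33
12·33 = 396 ≡ 26 (mod 37)
23 ≠ 26, so verification fails.

forged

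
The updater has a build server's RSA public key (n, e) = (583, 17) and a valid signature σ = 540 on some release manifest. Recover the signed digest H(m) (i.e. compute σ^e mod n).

89

Squares mod 583: σ^1≡540, σ^2≡100, σ^4≡89, σ^8≡342, σ^16≡364
17 = 16 + 1, so σ^17 ≡ 364·540 ≡ 89 (mod 583)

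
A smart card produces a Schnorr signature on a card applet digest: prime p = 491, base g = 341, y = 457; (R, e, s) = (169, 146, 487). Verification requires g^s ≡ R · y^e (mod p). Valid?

g^s mod p:
341^2 = 116281 ≡ 405
341^4 ≡ 405^2 = 164025 ≡ 31
341^8 ≡ 31^2 = 961 ≡ 470
341^16 ≡ 470^2 = 220900 ≡ 441
341^32 ≡ 441^2 = 194481 ≡ 45
341^64 ≡ 45^2 = 2025 ≡ 61
341^128 ≡ 61^2 = 3721 ≡ 284
341^256 ≡ 284^2 = 80656 ≡ 132
487 = 256 + 128 + 64 + 32 + 4 + 2 + 1, so 341^487 ≡ 132·284·61·45·31·405·341 ≡ 11 (mod 491)
R · y^e mod p:
457^2 = 208849 ≡ 174
457^4 ≡ 174^2 = 30276 ≡ 325
457^8 ≡ 325^2 = 105625 ≡ 60
457^16 ≡ 60^2 = 3600 ≡ 163
457^32 ≡ 163^2 = 26569 ≡ 55
457^64 ≡ 55^2 = 3025 ≡ 79
457^128 ≡ 79^2 = 6241 ≡ 349
146 = 128 + 16 + 2, so 457^146 ≡ 349·163·174 ≡ 269 (mod 491)
169·269 = 45461 ≡ 289 (mod 491)
11 ≠ 289; the check fails.

no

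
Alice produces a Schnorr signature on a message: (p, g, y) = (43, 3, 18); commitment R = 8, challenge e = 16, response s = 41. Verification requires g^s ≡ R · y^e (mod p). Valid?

g^s mod p:
3^2 = 9
3^4 ≡ 9^2 = 81 ≡ 38
3^8 ≡ 38^2 = 1444 ≡ 25
3^16 ≡ 25^2 = 625 ≡ 23
3^32 ≡ 23^2 = 529 ≡ 13
41 = 32 + 8 + 1, so 3^41 ≡ 13·25·3 ≡ 29 (mod 43)
R · y^e mod p:
18^2 = 324 ≡ 23
18^4 ≡ 23^2 = 529 ≡ 13
18^8 ≡ 13^2 = 169 ≡ 40
18^16 ≡ 40^2 = 1600 ≡ 9
8·9 = 72 ≡ 29 (mod 43)
29 ≡ 29 (mod 43); signature holds.

yes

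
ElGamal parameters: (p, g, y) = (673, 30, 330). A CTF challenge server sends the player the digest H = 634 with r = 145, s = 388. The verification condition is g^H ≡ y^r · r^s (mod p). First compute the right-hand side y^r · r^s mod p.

356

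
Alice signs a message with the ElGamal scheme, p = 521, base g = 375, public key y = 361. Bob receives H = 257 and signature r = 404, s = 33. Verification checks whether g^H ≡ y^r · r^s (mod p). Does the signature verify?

Left side g^H mod p:
375^2 = 140625 ≡ 476
375^4 ≡ 476^2 = 226576 ≡ 462
375^8 ≡ 462^2 = 213444 ≡ 355
375^16 ≡ 355^2 = 126025 ≡ 464
375^32 ≡ 464^2 = 215296 ≡ 123
375^64 ≡ 123^2 = 15129 ≡ 20
375^128 ≡ 20^2 = 400
375^256 ≡ 400^2 = 160000 ≡ 53
257 = 256 + 1, so 375^257 ≡ 53·375 ≡ 77 (mod 521)
Right side y^r · r^s mod p:
361^2 = 130321 ≡ 71
361^4 ≡ 71^2 = 5041 ≡ 352
361^8 ≡ 352^2 = 123904 ≡ 427
361^16 ≡ 427^2 = 182329 ≡ 500
361^32 ≡ 500^2 = 250000 ≡ 441
361^64 ≡ 441^2 = 194481 ≡ 148
361^128 ≡ 148^2 = 21904 ≡ 22
361^256 ≡ 22^2 = 484
404 = 256 + 128 + 16 + 4, so 361^404 ≡ 484·22·500·352 ≡ 59 (mod 521)
404^2 = 163216 ≡ 143
404^4 ≡ 143^2 = 20449 ≡ 130
404^8 ≡ 130^2 = 16900 ≡ 228
404^16 ≡ 228^2 = 51984 ≡ 405
404^32 ≡ 405^2 = 164025 ≡ 431
33 = 32 + 1, so 404^33 ≡ 431·404 ≡ 110 (mod 521)
59·110 = 6490 ≡ 238 (mod 521)
77 ≠ 238, so verification fails.

does not verify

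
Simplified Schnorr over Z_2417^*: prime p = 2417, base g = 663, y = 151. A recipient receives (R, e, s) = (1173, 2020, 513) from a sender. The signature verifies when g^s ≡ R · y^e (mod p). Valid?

g^s mod p:
663^2 = 439569 ≡ 2092
663^4 ≡ 2092^2 = 4376464 ≡ 1694
663^8 ≡ 1694^2 = 2869636 ≡ 657
663^16 ≡ 657^2 = 431649 ≡ 1423
663^32 ≡ 1423^2 = 2024929 ≡ 1900
663^64 ≡ 1900^2 = 3610000 ≡ 1419
663^128 ≡ 1419^2 = 2013561 ≡ 200
663^256 ≡ 200^2 = 40000 ≡ 1328
663^512 ≡ 1328^2 = 1763584 ≡ 1591
513 = 512 + 1, so 663^513 ≡ 1591·663 ≡ 1021 (mod 2417)
R · y^e mod p:
151^2 = 22801 ≡ 1048
151^4 ≡ 1048^2 = 1098304 ≡ 986
151^8 ≡ 986^2 = 972196 ≡ 562
151^16 ≡ 562^2 = 315844 ≡ 1634
151^32 ≡ 1634^2 = 2669956 ≡ 1588
151^64 ≡ 1588^2 = 2521744 ≡ 813
151^128 ≡ 813^2 = 660969 ≡ 1128
151^256 ≡ 1128^2 = 1272384 ≡ 1042
151^512 ≡ 1042^2 = 1085764 ≡ 531
151^1024 ≡ 531^2 = 281961 ≡ 1589
2020 = 1024 + 512 + 256 + 128 + 64 + 32 + 4, so 151^2020 ≡ 1589·531·1042·1128·813·1588·986 ≡ 584 (mod 2417)
1173·584 = 685032 ≡ 1021 (mod 2417)
1021 ≡ 1021 (mod 2417); signature holds.

yes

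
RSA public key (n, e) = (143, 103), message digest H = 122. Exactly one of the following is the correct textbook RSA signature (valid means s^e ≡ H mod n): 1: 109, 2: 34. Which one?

2

Candidate 1: 109^2 = 11881 ≡ 12; 109^4 ≡ 12^2 = 144 ≡ 1; 109^8 ≡ 1^2 = 1; 109^16 ≡ 1^2 = 1; 109^32 ≡ 1^2 = 1; 109^64 ≡ 1^2 = 1; 103 = 64 + 32 + 4 + 2 + 1, so 109^103 ≡ 1·1·1·12·109 ≡ 21 (mod 143)
Candidate 2: 34^2 = 1156 ≡ 12; 34^4 ≡ 12^2 = 144 ≡ 1; 34^8 ≡ 1^2 = 1; 34^16 ≡ 1^2 = 1; 34^32 ≡ 1^2 = 1; 34^64 ≡ 1^2 = 1; 103 = 64 + 32 + 4 + 2 + 1, so 34^103 ≡ 1·1·1·12·34 ≡ 122 (mod 143)
  → matches H = 122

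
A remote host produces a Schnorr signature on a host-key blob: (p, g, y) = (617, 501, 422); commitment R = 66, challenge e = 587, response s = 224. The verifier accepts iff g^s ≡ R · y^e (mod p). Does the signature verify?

g^s mod p:
Squares mod 617: 501^1≡501, 501^2≡499, 501^4≡350, 501^8≡334, 501^16≡496, 501^32≡450, 501^64≡124, 501^128≡568
224 = 128 + 64 + 32, so 501^224 ≡ 568·124·450 ≡ 344 (mod 617)
R · y^e mod p:
Squares mod 617: 422^1≡422, 422^2≡388, 422^4≡613, 422^8≡16, 422^16≡256, 422^32≡134, 422^64≡63, 422^128≡267, 422^256≡334, 422^512≡496
587 = 512 + 64 + 8 + 2 + 1, so 422^587 ≡ 496·63·16·388·422 ≡ 80 (mod 617)
66·80 = 5280 ≡ 344 (mod 617)
344 ≡ 344 (mod 617); signature holds.

verifies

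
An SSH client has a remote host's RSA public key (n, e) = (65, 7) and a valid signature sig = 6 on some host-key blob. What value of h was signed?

46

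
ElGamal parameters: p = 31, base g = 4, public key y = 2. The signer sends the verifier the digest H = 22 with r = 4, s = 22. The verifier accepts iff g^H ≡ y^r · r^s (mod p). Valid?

no

Left side g^H mod p:
Squares mod 31: 4^1≡4, 4^2≡16, 4^4≡8, 4^8≡2, 4^16≡4
22 = 16 + 4 + 2, so 4^22 ≡ 4·8·16 ≡ 16 (mod 31)
Right side y^r · r^s mod p:
Squares mod 31: 2^1≡2, 2^2≡4, 2^4≡16
2^4 ≡ 16 (mod 31)
Squares mod 31: 4^1≡4, 4^2≡16, 4^4≡8, 4^8≡2, 4^16≡4
22 = 16 + 4 + 2, so 4^22 ≡ 4·8·16 ≡ 16 (mod 31)
16·16 = 256 ≡ 8 (mod 31)
16 ≠ 8, so verification fails.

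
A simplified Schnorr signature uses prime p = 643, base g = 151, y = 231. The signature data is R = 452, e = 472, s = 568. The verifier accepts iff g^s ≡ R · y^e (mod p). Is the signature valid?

invalid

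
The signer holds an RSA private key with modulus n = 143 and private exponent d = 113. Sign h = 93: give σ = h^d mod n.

Squares mod 143: h^1≡93, h^2≡69, h^4≡42, h^8≡48, h^16≡16, h^32≡113, h^64≡42
113 = 64 + 32 + 16 + 1, so h^113 ≡ 42·113·16·93 ≡ 136 (mod 143)

136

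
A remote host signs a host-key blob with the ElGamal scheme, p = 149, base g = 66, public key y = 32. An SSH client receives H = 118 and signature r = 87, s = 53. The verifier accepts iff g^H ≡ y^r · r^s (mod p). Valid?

Left side g^H mod p:
66^2 = 4356 ≡ 35
66^4 ≡ 35^2 = 1225 ≡ 33
66^8 ≡ 33^2 = 1089 ≡ 46
66^16 ≡ 46^2 = 2116 ≡ 30
66^32 ≡ 30^2 = 900 ≡ 6
66^64 ≡ 6^2 = 36
118 = 64 + 32 + 16 + 4 + 2, so 66^118 ≡ 36·6·30·33·35 ≡ 130 (mod 149)
Right side y^r · r^s mod p:
32^2 = 1024 ≡ 130
32^4 ≡ 130^2 = 16900 ≡ 63
32^8 ≡ 63^2 = 3969 ≡ 95
32^16 ≡ 95^2 = 9025 ≡ 85
32^32 ≡ 85^2 = 7225 ≡ 73
32^64 ≡ 73^2 = 5329 ≡ 114
87 = 64 + 16 + 4 + 2 + 1, so 32^87 ≡ 114·85·63·130·32 ≡ 94 (mod 149)
87^2 = 7569 ≡ 119
87^4 ≡ 119^2 = 14161 ≡ 6
87^8 ≡ 6^2 = 36
87^16 ≡ 36^2 = 1296 ≡ 104
87^32 ≡ 104^2 = 10816 ≡ 88
53 = 32 + 16 + 4 + 1, so 87^53 ≡ 88·104·6·87 ≡ 106 (mod 149)
94·106 = 9964 ≡ 130 (mod 149)
130 ≡ 130 (mod 149), so the signature is genuine.

yes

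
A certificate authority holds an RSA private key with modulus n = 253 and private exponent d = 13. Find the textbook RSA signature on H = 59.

31

H^2 ≡ 59^2 = 3481 ≡ 192
H^4 ≡ 192^2 = 36864 ≡ 179
H^8 ≡ 179^2 = 32041 ≡ 163
13 = 8 + 4 + 1, so H^13 ≡ 163·179·59 ≡ 31 (mod 253)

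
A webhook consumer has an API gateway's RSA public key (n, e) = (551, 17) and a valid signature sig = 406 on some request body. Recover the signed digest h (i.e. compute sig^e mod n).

sig^17 mod 551 = 87

87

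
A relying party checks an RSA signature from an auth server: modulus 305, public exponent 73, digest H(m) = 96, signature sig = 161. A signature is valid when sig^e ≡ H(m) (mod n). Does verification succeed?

fails

Squares mod 305: sig^1≡161, sig^2≡301, sig^4≡16, sig^8≡256, sig^16≡266, sig^32≡301, sig^64≡16
73 = 64 + 8 + 1, so sig^73 ≡ 16·256·161 ≡ 46 (mod 305)
The recovered value 46 does not match the digest 96.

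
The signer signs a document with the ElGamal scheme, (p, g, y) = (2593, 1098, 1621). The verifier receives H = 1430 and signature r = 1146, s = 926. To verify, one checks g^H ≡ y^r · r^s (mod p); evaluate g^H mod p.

890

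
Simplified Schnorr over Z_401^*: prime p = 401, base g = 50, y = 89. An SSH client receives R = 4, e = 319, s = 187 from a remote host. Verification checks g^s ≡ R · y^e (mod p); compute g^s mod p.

242

Squares mod 401: 50^1≡50, 50^2≡94, 50^4≡14, 50^8≡196, 50^16≡321, 50^32≡385, 50^64≡256, 50^128≡173
187 = 128 + 32 + 16 + 8 + 2 + 1, so 50^187 ≡ 173·385·321·196·94·50 ≡ 242 (mod 401)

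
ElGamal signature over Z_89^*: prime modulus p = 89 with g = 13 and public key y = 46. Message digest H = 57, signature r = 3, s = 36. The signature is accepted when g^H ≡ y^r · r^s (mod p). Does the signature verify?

verifies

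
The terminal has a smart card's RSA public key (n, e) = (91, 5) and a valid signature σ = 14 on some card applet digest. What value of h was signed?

14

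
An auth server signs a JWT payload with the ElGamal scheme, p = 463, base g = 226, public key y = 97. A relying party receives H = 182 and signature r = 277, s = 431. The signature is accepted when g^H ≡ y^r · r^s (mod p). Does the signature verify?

Left side g^H mod p:
226^2 = 51076 ≡ 146
226^4 ≡ 146^2 = 21316 ≡ 18
226^8 ≡ 18^2 = 324
226^16 ≡ 324^2 = 104976 ≡ 338
226^32 ≡ 338^2 = 114244 ≡ 346
226^64 ≡ 346^2 = 119716 ≡ 262
226^128 ≡ 262^2 = 68644 ≡ 120
182 = 128 + 32 + 16 + 4 + 2, so 226^182 ≡ 120·346·338·18·146 ≡ 225 (mod 463)
Right side y^r · r^s mod p:
97^2 = 9409 ≡ 149
97^4 ≡ 149^2 = 22201 ≡ 440
97^8 ≡ 440^2 = 193600 ≡ 66
97^16 ≡ 66^2 = 4356 ≡ 189
97^32 ≡ 189^2 = 35721 ≡ 70
97^64 ≡ 70^2 = 4900 ≡ 270
97^128 ≡ 270^2 = 72900 ≡ 209
97^256 ≡ 209^2 = 43681 ≡ 159
277 = 256 + 16 + 4 + 1, so 97^277 ≡ 159·189·440·97 ≡ 8 (mod 463)
277^2 = 76729 ≡ 334
277^4 ≡ 334^2 = 111556 ≡ 436
277^8 ≡ 436^2 = 190096 ≡ 266
277^16 ≡ 266^2 = 70756 ≡ 380
277^32 ≡ 380^2 = 144400 ≡ 407
277^64 ≡ 407^2 = 165649 ≡ 358
277^128 ≡ 358^2 = 128164 ≡ 376
277^256 ≡ 376^2 = 141376 ≡ 161
431 = 256 + 128 + 32 + 8 + 4 + 2 + 1, so 277^431 ≡ 161·376·407·266·436·334·277 ≡ 86 (mod 463)
8·86 = 688 ≡ 225 (mod 463)
225 ≡ 225 (mod 463), so the signature is genuine.

verifies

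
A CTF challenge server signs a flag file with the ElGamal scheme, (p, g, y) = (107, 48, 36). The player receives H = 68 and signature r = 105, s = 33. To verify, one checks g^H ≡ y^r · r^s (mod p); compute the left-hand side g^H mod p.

40

Squares mod 107: 48^1≡48, 48^2≡57, 48^4≡39, 48^8≡23, 48^16≡101, 48^32≡36, 48^64≡12
68 = 64 + 4, so 48^68 ≡ 12·39 ≡ 40 (mod 107)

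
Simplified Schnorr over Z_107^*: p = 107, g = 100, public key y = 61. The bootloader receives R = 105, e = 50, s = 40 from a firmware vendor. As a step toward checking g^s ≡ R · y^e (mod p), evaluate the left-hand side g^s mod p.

44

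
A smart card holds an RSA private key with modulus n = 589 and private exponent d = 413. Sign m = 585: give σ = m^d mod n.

m^2 ≡ 585^2 = 342225 ≡ 16
m^4 ≡ 16^2 = 256
m^8 ≡ 256^2 = 65536 ≡ 157
m^16 ≡ 157^2 = 24649 ≡ 500
m^32 ≡ 500^2 = 250000 ≡ 264
m^64 ≡ 264^2 = 69696 ≡ 194
m^128 ≡ 194^2 = 37636 ≡ 529
m^256 ≡ 529^2 = 279841 ≡ 66
413 = 256 + 128 + 16 + 8 + 4 + 1, so m^413 ≡ 66·529·500·157·256·585 ≡ 432 (mod 589)

432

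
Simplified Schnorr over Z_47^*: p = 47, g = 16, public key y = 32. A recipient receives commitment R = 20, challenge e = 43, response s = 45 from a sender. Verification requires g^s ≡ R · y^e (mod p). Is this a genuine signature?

g^s mod p:
16^45 mod 47 = 3
R · y^e mod p:
32^43 mod 47 = 21
20·21 = 420 ≡ 44 (mod 47)
3 ≠ 44; the check fails.

forged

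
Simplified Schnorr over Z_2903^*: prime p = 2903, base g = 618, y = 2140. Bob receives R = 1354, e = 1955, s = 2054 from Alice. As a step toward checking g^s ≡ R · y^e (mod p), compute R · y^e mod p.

2140^2 = 4579600 ≡ 1569
2140^4 ≡ 1569^2 = 2461761 ≡ 17
2140^8 ≡ 17^2 = 289
2140^16 ≡ 289^2 = 83521 ≡ 2237
2140^32 ≡ 2237^2 = 5004169 ≡ 2300
2140^64 ≡ 2300^2 = 5290000 ≡ 734
2140^128 ≡ 734^2 = 538756 ≡ 1701
2140^256 ≡ 1701^2 = 2893401 ≡ 2013
2140^512 ≡ 2013^2 = 4052169 ≡ 2484
2140^1024 ≡ 2484^2 = 6170256 ≡ 1381
1955 = 1024 + 512 + 256 + 128 + 32 + 2 + 1, so 2140^1955 ≡ 1381·2484·2013·1701·2300·1569·2140 ≡ 99 (mod 2903)
R · y^e ≡ 1354·99 = 134046 ≡ 508 (mod 2903)

508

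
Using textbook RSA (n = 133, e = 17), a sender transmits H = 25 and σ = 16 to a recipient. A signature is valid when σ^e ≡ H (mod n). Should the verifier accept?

σ^2 ≡ 16^2 = 256 ≡ 123
σ^4 ≡ 123^2 = 15129 ≡ 100
σ^8 ≡ 100^2 = 10000 ≡ 25
σ^16 ≡ 25^2 = 625 ≡ 93
17 = 16 + 1, so σ^17 ≡ 93·16 ≡ 25 (mod 133)
Since 25 equals the digest 25, verification succeeds.

accept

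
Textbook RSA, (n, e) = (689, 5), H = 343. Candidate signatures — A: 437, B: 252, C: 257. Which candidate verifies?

Candidate A: Squares mod 689: 437^1≡437, 437^2≡116, 437^4≡365; 5 = 4 + 1, so 437^5 ≡ 365·437 ≡ 346 (mod 689)
Candidate B: Squares mod 689: 252^1≡252, 252^2≡116, 252^4≡365; 5 = 4 + 1, so 252^5 ≡ 365·252 ≡ 343 (mod 689)
  → matches H = 343
Candidate C: Squares mod 689: 257^1≡257, 257^2≡594, 257^4≡68; 5 = 4 + 1, so 257^5 ≡ 68·257 ≡ 251 (mod 689)

B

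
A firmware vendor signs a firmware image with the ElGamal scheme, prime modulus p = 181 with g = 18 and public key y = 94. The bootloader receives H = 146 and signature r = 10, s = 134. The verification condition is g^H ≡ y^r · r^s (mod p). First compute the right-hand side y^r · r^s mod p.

Squares mod 181: 94^1≡94, 94^2≡148, 94^4≡3, 94^8≡9
10 = 8 + 2, so 94^10 ≡ 9·148 ≡ 65 (mod 181)
Squares mod 181: 10^1≡10, 10^2≡100, 10^4≡45, 10^8≡34, 10^16≡70, 10^32≡13, 10^64≡169, 10^128≡144
134 = 128 + 4 + 2, so 10^134 ≡ 144·45·100 ≡ 20 (mod 181)
y^r · r^s ≡ 65·20 = 1300 ≡ 33 (mod 181)

33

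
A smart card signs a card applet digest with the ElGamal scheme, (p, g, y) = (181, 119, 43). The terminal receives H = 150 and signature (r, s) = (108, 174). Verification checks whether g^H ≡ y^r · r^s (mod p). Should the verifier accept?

Left side g^H mod p:
Squares mod 181: 119^1≡119, 119^2≡43, 119^4≡39, 119^8≡73, 119^16≡80, 119^32≡65, 119^64≡62, 119^128≡43
150 = 128 + 16 + 4 + 2, so 119^150 ≡ 43·80·39·43 ≡ 48 (mod 181)
Right side y^r · r^s mod p:
Squares mod 181: 43^1≡43, 43^2≡39, 43^4≡73, 43^8≡80, 43^16≡65, 43^32≡62, 43^64≡43
108 = 64 + 32 + 8 + 4, so 43^108 ≡ 43·62·80·73 ≡ 1 (mod 181)
Squares mod 181: 108^1≡108, 108^2≡80, 108^4≡65, 108^8≡62, 108^16≡43, 108^32≡39, 108^64≡73, 108^128≡80
174 = 128 + 32 + 8 + 4 + 2, so 108^174 ≡ 80·39·62·65·80 ≡ 48 (mod 181)
1·48 = 48 ≡ 48 (mod 181)
48 ≡ 48 (mod 181), so the signature is genuine.

accept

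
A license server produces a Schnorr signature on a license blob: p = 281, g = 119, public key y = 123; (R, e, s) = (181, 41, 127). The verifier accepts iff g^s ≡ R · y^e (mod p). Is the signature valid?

g^s mod p:
119^127 mod 281 = 223
R · y^e mod p:
123^41 mod 281 = 200
181·200 = 36200 ≡ 232 (mod 281)
223 ≠ 232; the check fails.

invalid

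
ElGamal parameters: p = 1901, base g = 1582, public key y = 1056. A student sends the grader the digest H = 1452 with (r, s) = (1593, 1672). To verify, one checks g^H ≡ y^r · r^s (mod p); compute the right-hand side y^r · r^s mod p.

1744

1056^2 = 1115136 ≡ 1150
1056^4 ≡ 1150^2 = 1322500 ≡ 1305
1056^8 ≡ 1305^2 = 1703025 ≡ 1630
1056^16 ≡ 1630^2 = 2656900 ≡ 1203
1056^32 ≡ 1203^2 = 1447209 ≡ 548
1056^64 ≡ 548^2 = 300304 ≡ 1847
1056^128 ≡ 1847^2 = 3411409 ≡ 1015
1056^256 ≡ 1015^2 = 1030225 ≡ 1784
1056^512 ≡ 1784^2 = 3182656 ≡ 382
1056^1024 ≡ 382^2 = 145924 ≡ 1448
1593 = 1024 + 512 + 32 + 16 + 8 + 1, so 1056^1593 ≡ 1448·382·548·1203·1630·1056 ≡ 373 (mod 1901)
1593^2 = 2537649 ≡ 1715
1593^4 ≡ 1715^2 = 2941225 ≡ 378
1593^8 ≡ 378^2 = 142884 ≡ 309
1593^16 ≡ 309^2 = 95481 ≡ 431
1593^32 ≡ 431^2 = 185761 ≡ 1364
1593^64 ≡ 1364^2 = 1860496 ≡ 1318
1593^128 ≡ 1318^2 = 1737124 ≡ 1511
1593^256 ≡ 1511^2 = 2283121 ≡ 20
1593^512 ≡ 20^2 = 400
1593^1024 ≡ 400^2 = 160000 ≡ 316
1672 = 1024 + 512 + 128 + 8, so 1593^1672 ≡ 316·400·1511·309 ≡ 1870 (mod 1901)
y^r · r^s ≡ 373·1870 = 697510 ≡ 1744 (mod 1901)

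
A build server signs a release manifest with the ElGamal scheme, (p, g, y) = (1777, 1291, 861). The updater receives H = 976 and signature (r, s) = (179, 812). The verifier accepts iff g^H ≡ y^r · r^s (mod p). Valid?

no

Left side g^H mod p:
1291^2 = 1666681 ≡ 1632
1291^4 ≡ 1632^2 = 2663424 ≡ 1478
1291^8 ≡ 1478^2 = 2184484 ≡ 551
1291^16 ≡ 551^2 = 303601 ≡ 1511
1291^32 ≡ 1511^2 = 2283121 ≡ 1453
1291^64 ≡ 1453^2 = 2111209 ≡ 133
1291^128 ≡ 133^2 = 17689 ≡ 1696
1291^256 ≡ 1696^2 = 2876416 ≡ 1230
1291^512 ≡ 1230^2 = 1512900 ≡ 673
976 = 512 + 256 + 128 + 64 + 16, so 1291^976 ≡ 673·1230·1696·133·1511 ≡ 412 (mod 1777)
Right side y^r · r^s mod p:
861^2 = 741321 ≡ 312
861^4 ≡ 312^2 = 97344 ≡ 1386
861^8 ≡ 1386^2 = 1920996 ≡ 59
861^16 ≡ 59^2 = 3481 ≡ 1704
861^32 ≡ 1704^2 = 2903616 ≡ 1775
861^64 ≡ 1775^2 = 3150625 ≡ 4
861^128 ≡ 4^2 = 16
179 = 128 + 32 + 16 + 2 + 1, so 861^179 ≡ 16·1775·1704·312·861 ≡ 1680 (mod 1777)
179^2 = 32041 ≡ 55
179^4 ≡ 55^2 = 3025 ≡ 1248
179^8 ≡ 1248^2 = 1557504 ≡ 852
179^16 ≡ 852^2 = 725904 ≡ 888
179^32 ≡ 888^2 = 788544 ≡ 1333
179^64 ≡ 1333^2 = 1776889 ≡ 1666
179^128 ≡ 1666^2 = 2775556 ≡ 1659
179^256 ≡ 1659^2 = 2752281 ≡ 1485
179^512 ≡ 1485^2 = 2205225 ≡ 1745
812 = 512 + 256 + 32 + 8 + 4, so 179^812 ≡ 1745·1485·1333·852·1248 ≡ 842 (mod 1777)
1680·842 = 1414560 ≡ 68 (mod 1777)
412 ≠ 68, so verification fails.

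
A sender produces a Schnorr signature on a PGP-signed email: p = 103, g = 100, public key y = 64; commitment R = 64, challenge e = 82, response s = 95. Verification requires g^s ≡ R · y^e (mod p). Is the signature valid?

g^s mod p:
100^95 mod 103 = 30
R · y^e mod p:
64^82 mod 103 = 23
64·23 = 1472 ≡ 30 (mod 103)
30 ≡ 30 (mod 103); signature holds.

valid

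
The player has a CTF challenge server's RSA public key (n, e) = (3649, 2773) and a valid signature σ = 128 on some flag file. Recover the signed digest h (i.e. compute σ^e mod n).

39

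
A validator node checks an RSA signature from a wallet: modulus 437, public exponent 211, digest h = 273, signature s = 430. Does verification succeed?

s^211 mod 437 = 164
The recovered value 164 does not match the digest 273.

fails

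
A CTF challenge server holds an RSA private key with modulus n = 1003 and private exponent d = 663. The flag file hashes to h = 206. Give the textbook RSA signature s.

Squares mod 1003: h^1≡206, h^2≡310, h^4≡815, h^8≡239, h^16≡953, h^32≡494, h^64≡307, h^128≡970, h^256≡86, h^512≡375
663 = 512 + 128 + 16 + 4 + 2 + 1, so h^663 ≡ 375·970·953·815·310·206 ≡ 842 (mod 1003)

842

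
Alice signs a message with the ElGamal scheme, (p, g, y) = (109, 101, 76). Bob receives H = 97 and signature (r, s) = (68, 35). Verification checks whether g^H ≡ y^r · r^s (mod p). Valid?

Left side g^H mod p:
Squares mod 109: 101^1≡101, 101^2≡64, 101^4≡63, 101^8≡45, 101^16≡63, 101^32≡45, 101^64≡63
97 = 64 + 32 + 1, so 101^97 ≡ 63·45·101 ≡ 101 (mod 109)
Right side y^r · r^s mod p:
Squares mod 109: 76^1≡76, 76^2≡108, 76^4≡1, 76^8≡1, 76^16≡1, 76^32≡1, 76^64≡1
68 = 64 + 4, so 76^68 ≡ 1·1 ≡ 1 (mod 109)
Squares mod 109: 68^1≡68, 68^2≡46, 68^4≡45, 68^8≡63, 68^16≡45, 68^32≡63
35 = 32 + 2 + 1, so 68^35 ≡ 63·46·68 ≡ 101 (mod 109)
1·101 = 101 ≡ 101 (mod 109)
101 ≡ 101 (mod 109), so the signature is genuine.

yes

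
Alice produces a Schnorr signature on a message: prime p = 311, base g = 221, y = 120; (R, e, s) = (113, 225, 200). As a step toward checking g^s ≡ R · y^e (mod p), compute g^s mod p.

13

Squares mod 311: 221^1≡221, 221^2≡14, 221^4≡196, 221^8≡163, 221^16≡134, 221^32≡229, 221^64≡193, 221^128≡240
200 = 128 + 64 + 8, so 221^200 ≡ 240·193·163 ≡ 13 (mod 311)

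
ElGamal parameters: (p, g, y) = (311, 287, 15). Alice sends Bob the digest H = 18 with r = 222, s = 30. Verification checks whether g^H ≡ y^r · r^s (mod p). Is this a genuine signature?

Left side g^H mod p:
287^2 = 82369 ≡ 265
287^4 ≡ 265^2 = 70225 ≡ 250
287^8 ≡ 250^2 = 62500 ≡ 300
287^16 ≡ 300^2 = 90000 ≡ 121
18 = 16 + 2, so 287^18 ≡ 121·265 ≡ 32 (mod 311)
Right side y^r · r^s mod p:
15^2 = 225
15^4 ≡ 225^2 = 50625 ≡ 243
15^8 ≡ 243^2 = 59049 ≡ 270
15^16 ≡ 270^2 = 72900 ≡ 126
15^32 ≡ 126^2 = 15876 ≡ 15
15^64 ≡ 15^2 = 225
15^128 ≡ 225^2 = 50625 ≡ 243
222 = 128 + 64 + 16 + 8 + 4 + 2, so 15^222 ≡ 243·225·126·270·243·225 ≡ 224 (mod 311)
222^2 = 49284 ≡ 146
222^4 ≡ 146^2 = 21316 ≡ 168
222^8 ≡ 168^2 = 28224 ≡ 234
222^16 ≡ 234^2 = 54756 ≡ 20
30 = 16 + 8 + 4 + 2, so 222^30 ≡ 20·234·168·146 ≡ 7 (mod 311)
224·7 = 1568 ≡ 13 (mod 311)
32 ≠ 13, so verification fails.

forged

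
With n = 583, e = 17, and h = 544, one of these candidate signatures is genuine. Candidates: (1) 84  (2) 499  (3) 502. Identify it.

Candidate 1: Squares mod 583: 84^1≡84, 84^2≡60, 84^4≡102, 84^8≡493, 84^16≡521; 17 = 16 + 1, so 84^17 ≡ 521·84 ≡ 39 (mod 583)
Candidate 2: Squares mod 583: 499^1≡499, 499^2≡60, 499^4≡102, 499^8≡493, 499^16≡521; 17 = 16 + 1, so 499^17 ≡ 521·499 ≡ 544 (mod 583)
  → matches h = 544
Candidate 3: Squares mod 583: 502^1≡502, 502^2≡148, 502^4≡333, 502^8≡119, 502^16≡169; 17 = 16 + 1, so 502^17 ≡ 169·502 ≡ 303 (mod 583)

2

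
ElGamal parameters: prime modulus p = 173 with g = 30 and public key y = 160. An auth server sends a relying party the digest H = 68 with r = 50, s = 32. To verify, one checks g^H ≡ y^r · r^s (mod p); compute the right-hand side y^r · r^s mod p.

160^2 = 25600 ≡ 169
160^4 ≡ 169^2 = 28561 ≡ 16
160^8 ≡ 16^2 = 256 ≡ 83
160^16 ≡ 83^2 = 6889 ≡ 142
160^32 ≡ 142^2 = 20164 ≡ 96
50 = 32 + 16 + 2, so 160^50 ≡ 96·142·169 ≡ 140 (mod 173)
50^2 = 2500 ≡ 78
50^4 ≡ 78^2 = 6084 ≡ 29
50^8 ≡ 29^2 = 841 ≡ 149
50^16 ≡ 149^2 = 22201 ≡ 57
50^32 ≡ 57^2 = 3249 ≡ 135
y^r · r^s ≡ 140·135 = 18900 ≡ 43 (mod 173)

43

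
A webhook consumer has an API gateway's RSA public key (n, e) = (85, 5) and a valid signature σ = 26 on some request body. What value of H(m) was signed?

76

σ^2 ≡ 26^2 = 676 ≡ 81
σ^4 ≡ 81^2 = 6561 ≡ 16
5 = 4 + 1, so σ^5 ≡ 16·26 ≡ 76 (mod 85)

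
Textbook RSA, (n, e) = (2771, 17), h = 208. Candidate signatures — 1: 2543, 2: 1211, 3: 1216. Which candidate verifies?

Candidate 1: Squares mod 2771: 2543^1≡2543, 2543^2≡2106, 2543^4≡1636, 2543^8≡2481, 2543^16≡970; 17 = 16 + 1, so 2543^17 ≡ 970·2543 ≡ 520 (mod 2771)
Candidate 2: Squares mod 2771: 1211^1≡1211, 1211^2≡662, 1211^4≡426, 1211^8≡1361, 1211^16≡1293; 17 = 16 + 1, so 1211^17 ≡ 1293·1211 ≡ 208 (mod 2771)
  → matches h = 208
Candidate 3: Squares mod 2771: 1216^1≡1216, 1216^2≡1713, 1216^4≡2651, 1216^8≡545, 1216^16≡528; 17 = 16 + 1, so 1216^17 ≡ 528·1216 ≡ 1947 (mod 2771)

2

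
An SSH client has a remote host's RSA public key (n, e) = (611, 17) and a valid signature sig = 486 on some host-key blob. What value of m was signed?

447

Squares mod 611: sig^1≡486, sig^2≡350, sig^4≡300, sig^8≡183, sig^16≡495
17 = 16 + 1, so sig^17 ≡ 495·486 ≡ 447 (mod 611)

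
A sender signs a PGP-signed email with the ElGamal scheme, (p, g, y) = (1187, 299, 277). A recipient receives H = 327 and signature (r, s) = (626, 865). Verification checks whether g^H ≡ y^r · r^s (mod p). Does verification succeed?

Left side g^H mod p:
299^2 = 89401 ≡ 376
299^4 ≡ 376^2 = 141376 ≡ 123
299^8 ≡ 123^2 = 15129 ≡ 885
299^16 ≡ 885^2 = 783225 ≡ 992
299^32 ≡ 992^2 = 984064 ≡ 41
299^64 ≡ 41^2 = 1681 ≡ 494
299^128 ≡ 494^2 = 244036 ≡ 701
299^256 ≡ 701^2 = 491401 ≡ 1170
327 = 256 + 64 + 4 + 2 + 1, so 299^327 ≡ 1170·494·123·376·299 ≡ 999 (mod 1187)
Right side y^r · r^s mod p:
277^2 = 76729 ≡ 761
277^4 ≡ 761^2 = 579121 ≡ 1052
277^8 ≡ 1052^2 = 1106704 ≡ 420
277^16 ≡ 420^2 = 176400 ≡ 724
277^32 ≡ 724^2 = 524176 ≡ 709
277^64 ≡ 709^2 = 502681 ≡ 580
277^128 ≡ 580^2 = 336400 ≡ 479
277^256 ≡ 479^2 = 229441 ≡ 350
277^512 ≡ 350^2 = 122500 ≡ 239
626 = 512 + 64 + 32 + 16 + 2, so 277^626 ≡ 239·580·709·724·761 ≡ 538 (mod 1187)
626^2 = 391876 ≡ 166
626^4 ≡ 166^2 = 27556 ≡ 255
626^8 ≡ 255^2 = 65025 ≡ 927
626^16 ≡ 927^2 = 859329 ≡ 1128
626^32 ≡ 1128^2 = 1272384 ≡ 1107
626^64 ≡ 1107^2 = 1225449 ≡ 465
626^128 ≡ 465^2 = 216225 ≡ 191
626^256 ≡ 191^2 = 36481 ≡ 871
626^512 ≡ 871^2 = 758641 ≡ 148
865 = 512 + 256 + 64 + 32 + 1, so 626^865 ≡ 148·871·465·1107·626 ≡ 839 (mod 1187)
538·839 = 451382 ≡ 322 (mod 1187)
999 ≠ 322, so verification fails.

fails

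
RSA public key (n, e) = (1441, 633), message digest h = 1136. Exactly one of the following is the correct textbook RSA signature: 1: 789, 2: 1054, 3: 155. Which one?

Candidate 1: 789^633 mod 1441 = 1227
Candidate 2: 1054^633 mod 1441 = 1136
  → matches h = 1136
Candidate 3: 155^633 mod 1441 = 485

2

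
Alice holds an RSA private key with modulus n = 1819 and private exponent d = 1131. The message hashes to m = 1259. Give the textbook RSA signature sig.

341

m^2 ≡ 1259^2 = 1585081 ≡ 732
m^4 ≡ 732^2 = 535824 ≡ 1038
m^8 ≡ 1038^2 = 1077444 ≡ 596
m^16 ≡ 596^2 = 355216 ≡ 511
m^32 ≡ 511^2 = 261121 ≡ 1004
m^64 ≡ 1004^2 = 1008016 ≡ 290
m^128 ≡ 290^2 = 84100 ≡ 426
m^256 ≡ 426^2 = 181476 ≡ 1395
m^512 ≡ 1395^2 = 1946025 ≡ 1514
m^1024 ≡ 1514^2 = 2292196 ≡ 256
1131 = 1024 + 64 + 32 + 8 + 2 + 1, so m^1131 ≡ 256·290·1004·596·732·1259 ≡ 341 (mod 1819)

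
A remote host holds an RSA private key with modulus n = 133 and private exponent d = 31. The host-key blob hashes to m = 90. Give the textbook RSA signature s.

97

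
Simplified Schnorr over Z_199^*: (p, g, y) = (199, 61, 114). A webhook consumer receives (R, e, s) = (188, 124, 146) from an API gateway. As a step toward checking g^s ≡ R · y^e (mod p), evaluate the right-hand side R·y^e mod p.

114^2 = 12996 ≡ 61
114^4 ≡ 61^2 = 3721 ≡ 139
114^8 ≡ 139^2 = 19321 ≡ 18
114^16 ≡ 18^2 = 324 ≡ 125
114^32 ≡ 125^2 = 15625 ≡ 103
114^64 ≡ 103^2 = 10609 ≡ 62
124 = 64 + 32 + 16 + 8 + 4, so 114^124 ≡ 62·103·125·18·139 ≡ 188 (mod 199)
R · y^e ≡ 188·188 = 35344 ≡ 121 (mod 199)

121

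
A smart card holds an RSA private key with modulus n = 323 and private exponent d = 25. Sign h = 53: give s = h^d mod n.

h^2 ≡ 53^2 = 2809 ≡ 225
h^4 ≡ 225^2 = 50625 ≡ 237
h^8 ≡ 237^2 = 56169 ≡ 290
h^16 ≡ 290^2 = 84100 ≡ 120
25 = 16 + 8 + 1, so h^25 ≡ 120·290·53 ≡ 70 (mod 323)

70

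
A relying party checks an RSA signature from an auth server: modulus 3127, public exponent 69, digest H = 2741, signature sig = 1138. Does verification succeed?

sig^2 ≡ 1138^2 = 1295044 ≡ 466
sig^4 ≡ 466^2 = 217156 ≡ 1393
sig^8 ≡ 1393^2 = 1940449 ≡ 1709
sig^16 ≡ 1709^2 = 2920681 ≡ 63
sig^32 ≡ 63^2 = 3969 ≡ 842
sig^64 ≡ 842^2 = 708964 ≡ 2262
69 = 64 + 4 + 1, so sig^69 ≡ 2262·1393·1138 ≡ 2741 (mod 3127)
Since 2741 equals the digest 2741, verification succeeds.

passes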